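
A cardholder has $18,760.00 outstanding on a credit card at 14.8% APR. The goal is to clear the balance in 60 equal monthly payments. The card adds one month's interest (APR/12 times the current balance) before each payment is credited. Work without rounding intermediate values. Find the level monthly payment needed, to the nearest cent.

Monthly rate r = 14.8%/12 = 1.23333% = 0.0123333.
Level-payment amortization: P = B₀·r / (1 − (1+r)^(−n)) = 18760.00·0.0123333 / (1 − 1.01233^(−60)).
Denominator 1 − (1+r)^(−60) = 0.520721698.
P = 231.373 / 0.520721698 ≈ 444.33.

$444.33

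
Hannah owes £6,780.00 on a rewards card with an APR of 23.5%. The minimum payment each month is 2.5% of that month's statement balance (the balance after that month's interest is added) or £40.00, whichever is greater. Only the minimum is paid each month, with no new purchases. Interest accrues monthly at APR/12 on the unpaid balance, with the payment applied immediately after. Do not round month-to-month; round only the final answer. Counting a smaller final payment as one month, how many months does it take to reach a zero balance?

323 months

Monthly rate r = 23.5%/12 = 1.95833% = 0.0195833.
While 2.5% of the post-interest balance exceeds £40.00, each month B ← (B·(1+r))·(1 − 0.025), i.e. B shrinks by the factor (1+r)·0.975 = 0.99409.
This holds for months 1–248. Entering month 249 the balance is £1,560.31; 2.5% of the post-interest balance is now below £40.00, so the flat £40.00 minimum applies from here.
From month 249 a fixed £40.00 at rate r clears £1,560.31 in 75 more payments. Total: 248 + 75 = 323 months.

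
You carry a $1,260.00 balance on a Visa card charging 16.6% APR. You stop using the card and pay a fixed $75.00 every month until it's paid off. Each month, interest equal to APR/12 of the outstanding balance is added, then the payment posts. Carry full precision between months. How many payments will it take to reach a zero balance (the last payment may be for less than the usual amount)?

Monthly rate r = 16.6%/12 = 1.38333% = 0.0138333.
Recurrence: B ← B·(1+r) − $75.00.
Month 1: interest $17.43; balance after payment $1,202.43.
Month 2: interest $16.63; balance after payment $1,144.06.
Closed form: n = −ln(1 − rB₀/P)/ln(1+r) = −ln(0.7676)/ln(1.01383) ≈ 19.251, so the balance reaches zero during payment 20.

20 payments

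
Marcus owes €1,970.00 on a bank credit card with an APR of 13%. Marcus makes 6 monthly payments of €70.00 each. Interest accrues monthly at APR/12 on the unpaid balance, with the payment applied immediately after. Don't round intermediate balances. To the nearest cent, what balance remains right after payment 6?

Monthly rate r = 13%/12 = 1.08333% = 0.0108333.
Each month: B ← B·(1+r) − €70.00.
Month 1: interest €21.34; balance after payment €1,921.34.
Month 2: interest €20.81; balance after payment €1,872.16.
Month 3: interest €20.28; balance after payment €1,822.44.
Month 4: interest €19.74; balance after payment €1,772.18.
Month 5: interest €19.20; balance after payment €1,721.38.
Month 6: interest €18.65; balance after payment €1,670.03.

€1,670.03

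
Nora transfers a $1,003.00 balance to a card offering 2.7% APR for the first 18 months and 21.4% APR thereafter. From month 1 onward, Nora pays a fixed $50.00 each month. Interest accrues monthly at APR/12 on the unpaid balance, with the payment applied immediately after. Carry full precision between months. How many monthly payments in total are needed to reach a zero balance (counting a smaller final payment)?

21 payments

Promo months 1–18 at r₀ = 2.7%/12 = 0.00225; months 19+ at r₁ = 21.4%/12 = 0.0178333.
After month 18: iterate B ← B·(1+r₀) − $50.00 for 18 months → $126.99.
Then at r₁ with $50.00/mo: n₂ = −ln(1 − r₁·B/P)/ln(1+r₁) ≈ 2.62 → 3 more payments.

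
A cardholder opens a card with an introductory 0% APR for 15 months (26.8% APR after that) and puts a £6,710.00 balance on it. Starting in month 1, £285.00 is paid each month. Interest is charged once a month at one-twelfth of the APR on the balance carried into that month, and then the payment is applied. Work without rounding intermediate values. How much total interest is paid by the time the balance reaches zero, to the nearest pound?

£298

Promo months 1–15 at r₀ = 0%/12 = 0; months 16+ at r₁ = 26.8%/12 = 0.0223333.
After month 15 (no interest yet): B = £6,710.00 − 15·£285.00 = £2,435.00.
Then at r₁ with £285.00/mo: n₂ = −ln(1 − r₁·B/P)/ln(1+r₁) ≈ 9.59 → 10 more payments.
Total paid = 24·£285.00 + £167.69 = £7,007.69; interest = £7,007.69 − £6,710.00 = £297.69.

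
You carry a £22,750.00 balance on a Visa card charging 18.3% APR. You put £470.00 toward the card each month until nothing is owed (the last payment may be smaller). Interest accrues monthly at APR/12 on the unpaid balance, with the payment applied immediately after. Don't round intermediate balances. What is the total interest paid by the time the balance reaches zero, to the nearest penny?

Monthly rate r = 18.3%/12 = 1.525% = 0.01525.
Payoff takes n = ⌈−ln(1 − rB₀/P)/ln(1+r)⌉ = ⌈88.540⌉ = 89 payments; the last is £254.60.
Total paid = 88·£470.00 + £254.60 = £41,614.60.
Total interest = total paid − principal = £41,614.60 − £22,750.00 = £18,864.60.

£18,864.60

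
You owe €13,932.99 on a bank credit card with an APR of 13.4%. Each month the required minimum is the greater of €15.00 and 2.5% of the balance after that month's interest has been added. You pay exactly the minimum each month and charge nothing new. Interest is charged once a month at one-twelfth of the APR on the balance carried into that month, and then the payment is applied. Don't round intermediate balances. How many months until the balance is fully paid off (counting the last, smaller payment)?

Monthly rate r = 13.4%/12 = 1.11667% = 0.0111667.
While 2.5% of the post-interest balance exceeds €15.00, each month B ← (B·(1+r))·(1 − 0.025), i.e. B shrinks by the factor (1+r)·0.975 = 0.98589.
This holds for months 1–223. Entering month 224 the balance is €585.53; 2.5% of the post-interest balance is now below €15.00, so the flat €15.00 minimum applies from here.
From month 224 a fixed €15.00 at rate r clears €585.53 in 52 more payments. Total: 223 + 52 = 275 months.

275 months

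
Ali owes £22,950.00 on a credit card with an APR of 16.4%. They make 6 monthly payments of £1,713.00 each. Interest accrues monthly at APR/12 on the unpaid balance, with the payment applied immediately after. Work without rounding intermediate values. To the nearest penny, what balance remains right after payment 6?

£14,261.75

Monthly rate r = 16.4%/12 = 1.36667% = 0.0136667.
Each month: B ← B·(1+r) − £1,713.00.
Month 1: interest £313.65; balance after payment £21,550.65.
Month 2: interest £294.53; balance after payment £20,132.18.
Month 3: interest £275.14; balance after payment £18,694.32.
Month 4: interest £255.49; balance after payment £17,236.80.
Month 5: interest £235.57; balance after payment £15,759.37.
Month 6: interest £215.38; balance after payment £14,261.75.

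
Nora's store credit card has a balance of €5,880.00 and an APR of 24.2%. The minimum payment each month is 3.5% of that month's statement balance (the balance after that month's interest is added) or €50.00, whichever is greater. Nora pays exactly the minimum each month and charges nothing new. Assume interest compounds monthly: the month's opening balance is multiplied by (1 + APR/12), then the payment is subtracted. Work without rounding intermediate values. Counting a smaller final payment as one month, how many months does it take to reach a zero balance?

134 months

Monthly rate r = 24.2%/12 = 2.01667% = 0.0201667.
While 3.5% of the post-interest balance exceeds €50.00, each month B ← (B·(1+r))·(1 − 0.035), i.e. B shrinks by the factor (1+r)·0.965 = 0.98446.
This holds for months 1–92. Entering month 93 the balance is €1,391.98; 3.5% of the post-interest balance is now below €50.00, so the flat €50.00 minimum applies from here.
From month 93 a fixed €50.00 at rate r clears €1,391.98 in 42 more payments. Total: 92 + 42 = 134 months.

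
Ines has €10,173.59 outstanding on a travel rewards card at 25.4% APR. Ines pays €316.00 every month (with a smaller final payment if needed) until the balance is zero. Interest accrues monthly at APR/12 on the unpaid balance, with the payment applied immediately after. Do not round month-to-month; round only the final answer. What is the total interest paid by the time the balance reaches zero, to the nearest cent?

Monthly rate r = 25.4%/12 = 2.11667% = 0.0211667.
Payoff takes n = ⌈−ln(1 − rB₀/P)/ln(1+r)⌉ = ⌈54.617⌉ = 55 payments; the last is €195.88.
Total paid = 54·€316.00 + €195.88 = €17,259.88.
Total interest = total paid − principal = €17,259.88 − €10,173.59 = €7,086.29.

€7,086.29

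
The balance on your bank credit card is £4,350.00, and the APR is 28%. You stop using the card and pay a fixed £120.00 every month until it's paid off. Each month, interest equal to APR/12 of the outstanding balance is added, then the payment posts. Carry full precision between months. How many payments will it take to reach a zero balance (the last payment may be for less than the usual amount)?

Monthly rate r = 28%/12 = 2.33333% = 0.0233333.
Recurrence: B ← B·(1+r) − £120.00.
Month 1: interest £101.50; balance after payment £4,331.50.
Month 2: interest £101.07; balance after payment £4,312.57.
Closed form: n = −ln(1 − rB₀/P)/ln(1+r) = −ln(0.15417)/ln(1.02333) ≈ 81.062, so the balance reaches zero during payment 82.

82 payments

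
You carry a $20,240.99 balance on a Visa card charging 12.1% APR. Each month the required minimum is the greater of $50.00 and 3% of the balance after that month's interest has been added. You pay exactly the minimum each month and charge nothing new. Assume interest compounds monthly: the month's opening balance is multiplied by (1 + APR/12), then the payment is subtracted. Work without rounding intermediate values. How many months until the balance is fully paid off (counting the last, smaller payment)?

164 months

Monthly rate r = 12.1%/12 = 1.00833% = 0.0100833.
While 3% of the post-interest balance exceeds $50.00, each month B ← (B·(1+r))·(1 − 0.03), i.e. B shrinks by the factor (1+r)·0.97 = 0.97978.
This holds for months 1–123. Entering month 124 the balance is $1,640.93; 3% of the post-interest balance is now below $50.00, so the flat $50.00 minimum applies from here.
From month 124 a fixed $50.00 at rate r clears $1,640.93 in 41 more payments. Total: 123 + 41 = 164 months.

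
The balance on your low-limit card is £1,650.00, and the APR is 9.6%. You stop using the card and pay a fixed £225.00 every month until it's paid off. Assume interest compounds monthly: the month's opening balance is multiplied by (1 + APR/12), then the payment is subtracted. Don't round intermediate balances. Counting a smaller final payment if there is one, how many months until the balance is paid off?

8 payments

Monthly rate r = 9.6%/12 = 0.8% = 0.008.
Recurrence: B ← B·(1+r) − £225.00.
Month 1: interest £13.20; balance after payment £1,438.20.
Month 2: interest £11.51; balance after payment £1,224.71.
Closed form: n = −ln(1 − rB₀/P)/ln(1+r) = −ln(0.94133)/ln(1.008) ≈ 7.587, so the balance reaches zero during payment 8.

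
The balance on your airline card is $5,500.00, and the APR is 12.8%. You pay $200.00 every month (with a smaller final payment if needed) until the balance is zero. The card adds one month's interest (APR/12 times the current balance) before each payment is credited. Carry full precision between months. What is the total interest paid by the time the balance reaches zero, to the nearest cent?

Monthly rate r = 12.8%/12 = 1.06667% = 0.0106667.
Payoff takes n = ⌈−ln(1 − rB₀/P)/ln(1+r)⌉ = ⌈32.723⌉ = 33 payments; the last is $144.80.
Total paid = 32·$200.00 + $144.80 = $6,544.80.
Total interest = total paid − principal = $6,544.80 − $5,500.00 = $1,044.80.

$1,044.80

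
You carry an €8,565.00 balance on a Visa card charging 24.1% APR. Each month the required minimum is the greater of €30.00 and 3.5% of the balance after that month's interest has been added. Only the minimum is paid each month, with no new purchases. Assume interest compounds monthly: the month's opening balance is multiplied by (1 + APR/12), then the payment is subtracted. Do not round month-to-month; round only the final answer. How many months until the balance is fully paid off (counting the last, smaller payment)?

190 months

Monthly rate r = 24.1%/12 = 2.00833% = 0.0200833.
While 3.5% of the post-interest balance exceeds €30.00, each month B ← (B·(1+r))·(1 − 0.035), i.e. B shrinks by the factor (1+r)·0.965 = 0.98438.
This holds for months 1–148. Entering month 149 the balance is €833.39; 3.5% of the post-interest balance is now below €30.00, so the flat €30.00 minimum applies from here.
From month 149 a fixed €30.00 at rate r clears €833.39 in 42 more payments. Total: 148 + 42 = 190 months.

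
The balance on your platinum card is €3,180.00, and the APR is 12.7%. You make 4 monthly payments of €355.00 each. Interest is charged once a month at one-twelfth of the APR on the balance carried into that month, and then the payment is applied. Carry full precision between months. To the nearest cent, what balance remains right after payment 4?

€1,874.07

Monthly rate r = 12.7%/12 = 1.05833% = 0.0105833.
Each month: B ← B·(1+r) − €355.00.
Month 1: interest €33.66; balance after payment €2,858.66.
Month 2: interest €30.25; balance after payment €2,533.91.
Month 3: interest €26.82; balance after payment €2,205.73.
Month 4: interest €23.34; balance after payment €1,874.07.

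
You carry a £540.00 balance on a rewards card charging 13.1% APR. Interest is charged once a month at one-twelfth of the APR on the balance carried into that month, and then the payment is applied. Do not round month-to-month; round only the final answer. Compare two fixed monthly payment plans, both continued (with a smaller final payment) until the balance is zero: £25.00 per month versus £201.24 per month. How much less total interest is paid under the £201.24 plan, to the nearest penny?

Monthly rate r = 13.1%/12 = 1.09167% = 0.0109167.
At £25.00/mo: n = ⌈−ln(1 − rB₀/P)/ln(1+r)⌉ = 25 payments (last £19.24); total interest = total paid − £540.00 = £79.24.
At £201.24/mo: 3 payments (last £148.78); total interest £11.26.
Interest saved = £79.24 − £11.26 = £67.98.

£67.98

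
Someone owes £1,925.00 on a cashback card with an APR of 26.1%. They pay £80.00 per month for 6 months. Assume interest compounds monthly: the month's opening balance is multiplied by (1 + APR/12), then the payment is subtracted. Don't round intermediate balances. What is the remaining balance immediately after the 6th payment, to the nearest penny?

£1,683.41

Monthly rate r = 26.1%/12 = 2.175% = 0.02175.
Each month: B ← B·(1+r) − £80.00.
Month 1: interest £41.87; balance after payment £1,886.87.
Month 2: interest £41.04; balance after payment £1,847.91.
Month 3: interest £40.19; balance after payment £1,808.10.
Month 4: interest £39.33; balance after payment £1,767.43.
Month 5: interest £38.44; balance after payment £1,725.87.
Month 6: interest £37.54; balance after payment £1,683.41.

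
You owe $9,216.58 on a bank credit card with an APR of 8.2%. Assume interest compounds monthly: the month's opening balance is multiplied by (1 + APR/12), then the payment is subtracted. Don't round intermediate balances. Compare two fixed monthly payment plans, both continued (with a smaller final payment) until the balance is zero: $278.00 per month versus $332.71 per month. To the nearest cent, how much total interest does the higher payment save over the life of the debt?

$234.42

Monthly rate r = 8.2%/12 = 0.683333% = 0.00683333.
At $278.00/mo: n = ⌈−ln(1 − rB₀/P)/ln(1+r)⌉ = 38 payments (last $200.89); total interest = total paid − $9,216.58 = $1,270.31.
At $332.71/mo: 31 payments (last $271.17); total interest $1,035.89.
Interest saved = $1,270.31 − $1,035.89 = $234.42.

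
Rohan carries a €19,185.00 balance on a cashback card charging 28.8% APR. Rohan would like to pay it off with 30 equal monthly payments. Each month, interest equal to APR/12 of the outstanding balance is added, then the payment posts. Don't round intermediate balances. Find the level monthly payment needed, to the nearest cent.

€904.44

Monthly rate r = 28.8%/12 = 2.4% = 0.024.
Level-payment amortization: P = B₀·r / (1 − (1+r)^(−n)) = 19185.00·0.024 / (1 − 1.024^(−30)).
Denominator 1 − (1+r)^(−30) = 0.509090653.
P = 460.44 / 0.509090653 ≈ 904.44.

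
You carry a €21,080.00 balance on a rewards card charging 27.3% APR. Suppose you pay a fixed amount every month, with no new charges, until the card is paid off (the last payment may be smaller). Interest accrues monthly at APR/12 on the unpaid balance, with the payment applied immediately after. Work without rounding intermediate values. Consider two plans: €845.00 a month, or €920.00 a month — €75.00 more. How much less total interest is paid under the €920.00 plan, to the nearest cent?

Monthly rate r = 27.3%/12 = 2.275% = 0.02275.
At €845.00/mo: n = ⌈−ln(1 − rB₀/P)/ln(1+r)⌉ = 38 payments (last €225.13); total interest = total paid − €21,080.00 = €10,410.13.
At €920.00/mo: 33 payments (last €688.21); total interest €9,048.21.
Interest saved = €10,410.13 − €9,048.21 = €1,361.92.

€1,361.92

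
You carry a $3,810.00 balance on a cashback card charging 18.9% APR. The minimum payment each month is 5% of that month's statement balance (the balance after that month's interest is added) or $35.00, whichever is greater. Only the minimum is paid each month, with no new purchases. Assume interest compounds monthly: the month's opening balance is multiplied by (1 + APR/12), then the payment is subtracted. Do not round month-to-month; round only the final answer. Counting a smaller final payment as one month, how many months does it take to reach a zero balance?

72 months

Monthly rate r = 18.9%/12 = 1.575% = 0.01575.
While 5% of the post-interest balance exceeds $35.00, each month B ← (B·(1+r))·(1 − 0.05), i.e. B shrinks by the factor (1+r)·0.95 = 0.96496.
This holds for months 1–48. Entering month 49 the balance is $687.74; 5% of the post-interest balance is now below $35.00, so the flat $35.00 minimum applies from here.
From month 49 a fixed $35.00 at rate r clears $687.74 in 24 more payments. Total: 48 + 24 = 72 months.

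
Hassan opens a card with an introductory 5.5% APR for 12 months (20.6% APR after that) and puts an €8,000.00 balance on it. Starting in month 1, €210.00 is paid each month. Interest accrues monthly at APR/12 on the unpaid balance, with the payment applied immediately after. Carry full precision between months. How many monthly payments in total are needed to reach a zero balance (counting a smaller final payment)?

51 months

Promo months 1–12 at r₀ = 5.5%/12 = 0.00458333; months 13+ at r₁ = 20.6%/12 = 0.0171667.
After month 12: iterate B ← B·(1+r₀) − €210.00 for 12 months → €5,866.76.
Then at r₁ with €210.00/mo: n₂ = −ln(1 − r₁·B/P)/ln(1+r₁) ≈ 38.37 → 39 more payments.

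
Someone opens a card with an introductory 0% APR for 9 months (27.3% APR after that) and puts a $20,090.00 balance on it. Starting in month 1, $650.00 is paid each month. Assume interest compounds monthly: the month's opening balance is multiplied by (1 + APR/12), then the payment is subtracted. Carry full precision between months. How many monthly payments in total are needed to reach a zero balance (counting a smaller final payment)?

Promo months 1–9 at r₀ = 0%/12 = 0; months 10+ at r₁ = 27.3%/12 = 0.02275.
After month 9 (no interest yet): B = $20,090.00 − 9·$650.00 = $14,240.00.
Then at r₁ with $650.00/mo: n₂ = −ln(1 − r₁·B/P)/ln(1+r₁) ≈ 30.67 → 31 more payments.

40 months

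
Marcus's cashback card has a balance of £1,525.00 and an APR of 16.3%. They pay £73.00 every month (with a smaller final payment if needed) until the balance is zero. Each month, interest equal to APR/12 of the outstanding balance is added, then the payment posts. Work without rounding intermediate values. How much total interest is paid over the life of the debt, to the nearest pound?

Monthly rate r = 16.3%/12 = 1.35833% = 0.0135833.
Payoff takes n = ⌈−ln(1 − rB₀/P)/ln(1+r)⌉ = ⌈24.736⌉ = 25 payments; the last is £53.86.
Total paid = 24·£73.00 + £53.86 = £1,805.86.
Total interest = total paid − principal = £1,805.86 − £1,525.00 = £280.86.

£281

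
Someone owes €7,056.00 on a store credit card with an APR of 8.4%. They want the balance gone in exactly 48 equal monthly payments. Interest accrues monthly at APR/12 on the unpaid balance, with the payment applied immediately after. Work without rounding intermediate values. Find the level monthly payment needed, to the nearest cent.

Monthly rate r = 8.4%/12 = 0.7% = 0.007.
Level-payment amortization: P = B₀·r / (1 − (1+r)^(−n)) = 7056.00·0.007 / (1 − 1.007^(−48)).
Denominator 1 − (1+r)^(−48) = 0.284539909.
P = 49.392 / 0.284539909 ≈ 173.59.

€173.59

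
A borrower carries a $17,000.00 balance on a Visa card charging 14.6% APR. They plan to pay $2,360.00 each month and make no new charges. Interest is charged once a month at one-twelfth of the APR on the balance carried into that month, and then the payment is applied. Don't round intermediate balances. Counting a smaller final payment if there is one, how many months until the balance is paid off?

Monthly rate r = 14.6%/12 = 1.21667% = 0.0121667.
Recurrence: B ← B·(1+r) − $2,360.00.
Month 1: interest $206.83; balance after payment $14,846.83.
Month 2: interest $180.64; balance after payment $12,667.47.
Closed form: n = −ln(1 − rB₀/P)/ln(1+r) = −ln(0.91236)/ln(1.01217) ≈ 7.585, so the balance reaches zero during payment 8.

8 payments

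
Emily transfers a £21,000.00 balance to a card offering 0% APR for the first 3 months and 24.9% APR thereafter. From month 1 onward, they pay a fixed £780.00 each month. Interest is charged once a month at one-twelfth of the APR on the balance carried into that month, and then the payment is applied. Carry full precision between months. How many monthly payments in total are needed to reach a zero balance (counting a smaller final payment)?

Promo months 1–3 at r₀ = 0%/12 = 0; months 4+ at r₁ = 24.9%/12 = 0.02075.
After month 3 (no interest yet): B = £21,000.00 − 3·£780.00 = £18,660.00.
Then at r₁ with £780.00/mo: n₂ = −ln(1 − r₁·B/P)/ln(1+r₁) ≈ 33.40 → 34 more payments.

37 payments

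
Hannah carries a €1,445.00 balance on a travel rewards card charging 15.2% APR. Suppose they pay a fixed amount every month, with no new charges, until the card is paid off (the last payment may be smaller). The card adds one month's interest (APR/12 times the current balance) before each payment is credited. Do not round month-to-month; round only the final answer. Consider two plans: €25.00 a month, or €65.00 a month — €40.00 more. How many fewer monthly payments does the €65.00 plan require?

Monthly rate r = 15.2%/12 = 1.26667% = 0.0126667.
At €25.00/mo: n = ⌈−ln(1 − rB₀/P)/ln(1+r)⌉ = 105 payments (last €16.33); total interest = total paid − €1,445.00 = €1,171.33.
At €65.00/mo: 27 payments (last €17.89); total interest €262.89.
Payments saved = 105 − 27 = 78.

78 fewer payments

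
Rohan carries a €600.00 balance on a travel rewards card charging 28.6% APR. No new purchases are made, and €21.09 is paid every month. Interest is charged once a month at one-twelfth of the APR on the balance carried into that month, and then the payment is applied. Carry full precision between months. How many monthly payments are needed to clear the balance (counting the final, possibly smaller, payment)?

49 months

Monthly rate r = 28.6%/12 = 2.38333% = 0.0238333.
Recurrence: B ← B·(1+r) − €21.09.
Month 1: interest €14.30; balance after payment €593.21.
Month 2: interest €14.14; balance after payment €586.26.
Closed form: n = −ln(1 − rB₀/P)/ln(1+r) = −ln(0.32195)/ln(1.02383) ≈ 48.118, so the balance reaches zero during payment 49.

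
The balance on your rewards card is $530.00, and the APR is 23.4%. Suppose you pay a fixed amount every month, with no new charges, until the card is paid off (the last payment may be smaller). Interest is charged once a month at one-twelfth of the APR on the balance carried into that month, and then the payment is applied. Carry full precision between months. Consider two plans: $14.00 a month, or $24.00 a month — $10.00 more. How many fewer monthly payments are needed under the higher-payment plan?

40 fewer payments

Monthly rate r = 23.4%/12 = 1.95% = 0.0195.
At $14.00/mo: n = ⌈−ln(1 − rB₀/P)/ln(1+r)⌉ = 70 payments (last $5.60); total interest = total paid − $530.00 = $441.60.
At $24.00/mo: 30 payments (last $3.96); total interest $169.96.
Payments saved = 70 − 30 = 40.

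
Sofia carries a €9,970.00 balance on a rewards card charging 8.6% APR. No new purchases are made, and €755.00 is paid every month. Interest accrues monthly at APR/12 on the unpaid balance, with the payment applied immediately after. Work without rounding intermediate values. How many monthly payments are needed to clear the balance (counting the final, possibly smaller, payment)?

Monthly rate r = 8.6%/12 = 0.716667% = 0.00716667.
Recurrence: B ← B·(1+r) − €755.00.
Month 1: interest €71.45; balance after payment €9,286.45.
Month 2: interest €66.55; balance after payment €8,598.00.
Closed form: n = −ln(1 − rB₀/P)/ln(1+r) = −ln(0.90536)/ln(1.00717) ≈ 13.922, so the balance reaches zero during payment 14.

14 months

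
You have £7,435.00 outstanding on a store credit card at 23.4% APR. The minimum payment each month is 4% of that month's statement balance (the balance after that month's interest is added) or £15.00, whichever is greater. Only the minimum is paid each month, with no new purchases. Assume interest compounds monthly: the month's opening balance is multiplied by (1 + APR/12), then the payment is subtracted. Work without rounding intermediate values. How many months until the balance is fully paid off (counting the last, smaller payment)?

174 months

Monthly rate r = 23.4%/12 = 1.95% = 0.0195.
While 4% of the post-interest balance exceeds £15.00, each month B ← (B·(1+r))·(1 − 0.04), i.e. B shrinks by the factor (1+r)·0.96 = 0.97872.
This holds for months 1–140. Entering month 141 the balance is £365.99; 4% of the post-interest balance is now below £15.00, so the flat £15.00 minimum applies from here.
From month 141 a fixed £15.00 at rate r clears £365.99 in 34 more payments. Total: 140 + 34 = 174 months.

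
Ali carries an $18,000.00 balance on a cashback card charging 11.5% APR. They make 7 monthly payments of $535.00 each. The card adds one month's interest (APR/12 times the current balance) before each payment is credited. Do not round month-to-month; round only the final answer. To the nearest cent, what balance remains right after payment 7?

$15,388.37

Monthly rate r = 11.5%/12 = 0.958333% = 0.00958333.
Each month: B ← B·(1+r) − $535.00.
Month 1: interest $172.50; balance after payment $17,637.50.
Month 2: interest $169.03; balance after payment $17,271.53.
Month 3: interest $165.52; balance after payment $16,902.04.
Month 4: interest $161.98; balance after payment $16,529.02.
Month 5: interest $158.40; balance after payment $16,152.43.
Month 6: interest $154.79; balance after payment $15,772.22.
Month 7: interest $151.15; balance after payment $15,388.37.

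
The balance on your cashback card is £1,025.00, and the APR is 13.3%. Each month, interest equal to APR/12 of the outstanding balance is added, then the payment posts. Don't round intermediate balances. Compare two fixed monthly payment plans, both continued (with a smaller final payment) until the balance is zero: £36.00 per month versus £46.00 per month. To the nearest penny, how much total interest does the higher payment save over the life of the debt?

Monthly rate r = 13.3%/12 = 1.10833% = 0.0110833.
At £36.00/mo: n = ⌈−ln(1 − rB₀/P)/ln(1+r)⌉ = 35 payments (last £14.43); total interest = total paid − £1,025.00 = £213.43.
At £46.00/mo: 26 payments (last £33.79); total interest £158.79.
Interest saved = £213.43 − £158.79 = £54.64.

£54.64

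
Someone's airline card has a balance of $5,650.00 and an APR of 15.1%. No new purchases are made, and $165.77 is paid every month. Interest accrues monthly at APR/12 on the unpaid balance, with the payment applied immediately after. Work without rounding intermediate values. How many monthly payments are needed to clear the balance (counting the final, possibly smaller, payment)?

45 months

Monthly rate r = 15.1%/12 = 1.25833% = 0.0125833.
Recurrence: B ← B·(1+r) − $165.77.
Month 1: interest $71.10; balance after payment $5,555.33.
Month 2: interest $69.90; balance after payment $5,459.46.
Closed form: n = −ln(1 − rB₀/P)/ln(1+r) = −ln(0.57112)/ln(1.01258) ≈ 44.796, so the balance reaches zero during payment 45.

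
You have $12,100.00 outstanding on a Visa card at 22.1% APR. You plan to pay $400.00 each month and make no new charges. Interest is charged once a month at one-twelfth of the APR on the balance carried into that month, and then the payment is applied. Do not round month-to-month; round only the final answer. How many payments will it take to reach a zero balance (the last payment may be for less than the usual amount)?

Monthly rate r = 22.1%/12 = 1.84167% = 0.0184167.
Recurrence: B ← B·(1+r) − $400.00.
Month 1: interest $222.84; balance after payment $11,922.84.
Month 2: interest $219.58; balance after payment $11,742.42.
Closed form: n = −ln(1 − rB₀/P)/ln(1+r) = −ln(0.4429)/ln(1.01842) ≈ 44.628, so the balance reaches zero during payment 45.

45 months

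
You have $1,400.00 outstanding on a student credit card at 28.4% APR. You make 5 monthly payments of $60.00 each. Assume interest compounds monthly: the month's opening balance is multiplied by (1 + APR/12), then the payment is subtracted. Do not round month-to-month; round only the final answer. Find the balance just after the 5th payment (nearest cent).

Monthly rate r = 28.4%/12 = 2.36667% = 0.0236667.
Each month: B ← B·(1+r) − $60.00.
Month 1: interest $33.13; balance after payment $1,373.13.
Month 2: interest $32.50; balance after payment $1,345.63.
Month 3: interest $31.85; balance after payment $1,317.48.
Month 4: interest $31.18; balance after payment $1,288.66.
Month 5: interest $30.50; balance after payment $1,259.16.

$1,259.16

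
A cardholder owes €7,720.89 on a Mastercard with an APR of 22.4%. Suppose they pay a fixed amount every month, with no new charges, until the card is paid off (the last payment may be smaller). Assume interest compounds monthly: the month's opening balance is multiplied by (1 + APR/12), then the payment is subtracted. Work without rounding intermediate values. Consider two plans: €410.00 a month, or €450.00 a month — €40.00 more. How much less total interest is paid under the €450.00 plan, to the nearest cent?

Monthly rate r = 22.4%/12 = 1.86667% = 0.0186667.
At €410.00/mo: n = ⌈−ln(1 − rB₀/P)/ln(1+r)⌉ = 24 payments (last €172.71); total interest = total paid − €7,720.89 = €1,881.82.
At €450.00/mo: 21 payments (last €393.99); total interest €1,673.10.
Interest saved = €1,881.82 − €1,673.10 = €208.72.

€208.72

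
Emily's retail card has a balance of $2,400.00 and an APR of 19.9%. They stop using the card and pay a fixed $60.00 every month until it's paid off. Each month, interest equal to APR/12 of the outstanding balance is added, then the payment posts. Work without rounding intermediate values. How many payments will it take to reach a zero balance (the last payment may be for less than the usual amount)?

67 payments

Monthly rate r = 19.9%/12 = 1.65833% = 0.0165833.
Recurrence: B ← B·(1+r) − $60.00.
Month 1: interest $39.80; balance after payment $2,379.80.
Month 2: interest $39.47; balance after payment $2,359.27.
Closed form: n = −ln(1 − rB₀/P)/ln(1+r) = −ln(0.33667)/ln(1.01658) ≈ 66.191, so the balance reaches zero during payment 67.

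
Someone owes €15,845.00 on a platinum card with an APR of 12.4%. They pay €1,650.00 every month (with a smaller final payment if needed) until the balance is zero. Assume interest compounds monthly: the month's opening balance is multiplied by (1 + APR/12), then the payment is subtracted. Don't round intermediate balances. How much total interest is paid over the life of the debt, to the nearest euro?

€930

Monthly rate r = 12.4%/12 = 1.03333% = 0.0103333.
Payoff takes n = ⌈−ln(1 − rB₀/P)/ln(1+r)⌉ = ⌈10.166⌉ = 11 payments; the last is €274.62.
Total paid = 10·€1,650.00 + €274.62 = €16,774.62.
Total interest = total paid − principal = €16,774.62 − €15,845.00 = €929.62.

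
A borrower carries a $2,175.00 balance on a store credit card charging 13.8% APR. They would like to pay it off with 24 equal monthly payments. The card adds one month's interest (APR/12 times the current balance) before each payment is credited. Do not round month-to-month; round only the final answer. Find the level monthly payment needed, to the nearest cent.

$104.22

Monthly rate r = 13.8%/12 = 1.15% = 0.0115.
Level-payment amortization: P = B₀·r / (1 − (1+r)^(−n)) = 2175.00·0.0115 / (1 − 1.0115^(−24)).
Denominator 1 − (1+r)^(−24) = 0.239991045.
P = 25.0125 / 0.239991045 ≈ 104.22.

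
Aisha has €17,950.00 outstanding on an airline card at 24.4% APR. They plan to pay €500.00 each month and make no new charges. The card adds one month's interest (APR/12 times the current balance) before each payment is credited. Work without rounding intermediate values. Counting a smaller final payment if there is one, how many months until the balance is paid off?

Monthly rate r = 24.4%/12 = 2.03333% = 0.0203333.
Recurrence: B ← B·(1+r) − €500.00.
Month 1: interest €364.98; balance after payment €17,814.98.
Month 2: interest €362.24; balance after payment €17,677.22.
Closed form: n = −ln(1 − rB₀/P)/ln(1+r) = −ln(0.27003)/ln(1.02033) ≈ 65.040, so the balance reaches zero during payment 66.

66 months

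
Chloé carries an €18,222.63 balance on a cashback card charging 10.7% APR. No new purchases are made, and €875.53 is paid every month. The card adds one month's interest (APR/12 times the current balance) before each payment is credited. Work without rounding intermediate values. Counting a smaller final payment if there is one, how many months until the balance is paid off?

24 payments

Monthly rate r = 10.7%/12 = 0.891667% = 0.00891667.
Recurrence: B ← B·(1+r) − €875.53.
Month 1: interest €162.49; balance after payment €17,509.59.
Month 2: interest €156.13; balance after payment €16,790.18.
Closed form: n = −ln(1 − rB₀/P)/ln(1+r) = −ln(0.81442)/ln(1.00892) ≈ 23.125, so the balance reaches zero during payment 24.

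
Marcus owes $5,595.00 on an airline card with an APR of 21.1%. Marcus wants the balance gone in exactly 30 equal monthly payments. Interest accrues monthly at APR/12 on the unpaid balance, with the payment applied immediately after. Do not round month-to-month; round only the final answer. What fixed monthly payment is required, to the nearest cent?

$241.59

Monthly rate r = 21.1%/12 = 1.75833% = 0.0175833.
Level-payment amortization: P = B₀·r / (1 − (1+r)^(−n)) = 5595.00·0.0175833 / (1 − 1.01758^(−30)).
Denominator 1 − (1+r)^(−30) = 0.40721058.
P = 98.3788 / 0.40721058 ≈ 241.59.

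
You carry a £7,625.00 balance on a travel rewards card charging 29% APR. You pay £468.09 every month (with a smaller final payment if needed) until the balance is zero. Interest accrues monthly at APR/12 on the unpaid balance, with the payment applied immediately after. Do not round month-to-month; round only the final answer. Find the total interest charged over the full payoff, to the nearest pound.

£2,183

Monthly rate r = 29%/12 = 2.41667% = 0.0241667.
Payoff takes n = ⌈−ln(1 − rB₀/P)/ln(1+r)⌉ = ⌈20.952⌉ = 21 payments; the last is £445.97.
Total paid = 20·£468.09 + £445.97 = £9,807.77.
Total interest = total paid − principal = £9,807.77 − £7,625.00 = £2,182.77.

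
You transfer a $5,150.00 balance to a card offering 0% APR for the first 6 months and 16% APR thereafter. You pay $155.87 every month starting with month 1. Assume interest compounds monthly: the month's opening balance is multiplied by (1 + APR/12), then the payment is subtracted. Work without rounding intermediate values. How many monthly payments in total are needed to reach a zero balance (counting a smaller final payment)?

Promo months 1–6 at r₀ = 0%/12 = 0; months 7+ at r₁ = 16%/12 = 0.0133333.
After month 6 (no interest yet): B = $5,150.00 − 6·$155.87 = $4,214.78.
Then at r₁ with $155.87/mo: n₂ = −ln(1 − r₁·B/P)/ln(1+r₁) ≈ 33.76 → 34 more payments.

40 months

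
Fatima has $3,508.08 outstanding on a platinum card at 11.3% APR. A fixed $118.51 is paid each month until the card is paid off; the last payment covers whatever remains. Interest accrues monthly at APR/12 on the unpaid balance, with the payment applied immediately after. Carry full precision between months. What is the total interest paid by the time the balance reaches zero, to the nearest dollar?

Monthly rate r = 11.3%/12 = 0.941667% = 0.00941667.
Payoff takes n = ⌈−ln(1 − rB₀/P)/ln(1+r)⌉ = ⌈34.864⌉ = 35 payments; the last is $102.46.
Total paid = 34·$118.51 + $102.46 = $4,131.80.
Total interest = total paid − principal = $4,131.80 − $3,508.08 = $623.72.

$624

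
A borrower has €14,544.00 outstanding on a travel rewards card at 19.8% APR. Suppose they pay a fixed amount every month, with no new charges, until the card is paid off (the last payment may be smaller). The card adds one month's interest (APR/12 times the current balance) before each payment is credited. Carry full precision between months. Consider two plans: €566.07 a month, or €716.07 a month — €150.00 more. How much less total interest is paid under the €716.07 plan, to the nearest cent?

€1,218.63

Monthly rate r = 19.8%/12 = 1.65% = 0.0165.
At €566.07/mo: n = ⌈−ln(1 − rB₀/P)/ln(1+r)⌉ = 34 payments (last €397.90); total interest = total paid − €14,544.00 = €4,534.21.
At €716.07/mo: 25 payments (last €673.90); total interest €3,315.58.
Interest saved = €4,534.21 − €3,315.58 = €1,218.63.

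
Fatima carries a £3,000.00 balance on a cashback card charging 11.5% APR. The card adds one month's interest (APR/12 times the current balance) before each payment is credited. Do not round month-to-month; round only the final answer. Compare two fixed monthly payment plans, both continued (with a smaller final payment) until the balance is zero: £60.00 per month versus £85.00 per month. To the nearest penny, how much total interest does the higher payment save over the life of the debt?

£424.37

Monthly rate r = 11.5%/12 = 0.958333% = 0.00958333.
At £60.00/mo: n = ⌈−ln(1 − rB₀/P)/ln(1+r)⌉ = 69 payments (last £23.73); total interest = total paid − £3,000.00 = £1,103.73.
At £85.00/mo: 44 payments (last £24.36); total interest £679.36.
Interest saved = £1,103.73 − £679.36 = £424.37.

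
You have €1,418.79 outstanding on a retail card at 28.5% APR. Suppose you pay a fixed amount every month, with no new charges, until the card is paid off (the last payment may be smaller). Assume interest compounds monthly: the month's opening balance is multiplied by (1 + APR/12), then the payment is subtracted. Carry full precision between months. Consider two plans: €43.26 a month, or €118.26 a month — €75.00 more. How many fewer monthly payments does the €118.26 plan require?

50 fewer payments

Monthly rate r = 28.5%/12 = 2.375% = 0.02375.
At €43.26/mo: n = ⌈−ln(1 − rB₀/P)/ln(1+r)⌉ = 65 payments (last €13.04); total interest = total paid − €1,418.79 = €1,362.89.
At €118.26/mo: 15 payments (last €34.38); total interest €271.23.
Payments saved = 65 − 15 = 50.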